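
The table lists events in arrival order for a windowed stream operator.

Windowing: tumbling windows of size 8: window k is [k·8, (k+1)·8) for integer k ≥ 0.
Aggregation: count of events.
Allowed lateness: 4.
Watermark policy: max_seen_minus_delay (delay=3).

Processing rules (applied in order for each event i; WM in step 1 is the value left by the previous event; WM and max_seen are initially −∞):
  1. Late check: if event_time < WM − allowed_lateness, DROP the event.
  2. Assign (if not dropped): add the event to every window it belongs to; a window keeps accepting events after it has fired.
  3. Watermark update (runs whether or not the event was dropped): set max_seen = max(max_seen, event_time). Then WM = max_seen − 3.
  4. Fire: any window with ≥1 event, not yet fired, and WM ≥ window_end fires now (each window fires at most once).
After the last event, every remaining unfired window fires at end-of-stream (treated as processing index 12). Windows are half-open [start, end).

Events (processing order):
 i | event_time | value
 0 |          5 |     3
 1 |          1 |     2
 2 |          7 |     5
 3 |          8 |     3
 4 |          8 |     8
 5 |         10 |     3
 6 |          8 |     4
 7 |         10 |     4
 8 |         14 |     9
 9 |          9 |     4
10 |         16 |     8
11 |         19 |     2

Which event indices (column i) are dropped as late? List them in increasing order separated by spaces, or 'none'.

none

i=0 t=5 v=3: → [0,8); WM=2
i=1 t=1 v=2: → [0,8); WM=2
i=2 t=7 v=5: → [0,8); WM=4
i=3 t=8 v=3: → [8,16); WM=5
i=4 t=8 v=8: → [8,16); WM=5
i=5 t=10 v=3: → [8,16); WM=7
i=6 t=8 v=4: → [8,16); WM=7
i=7 t=10 v=4: → [8,16); WM=7
i=8 t=14 v=9: → [8,16); WM=11; [0,8) fires=3
i=9 t=9 v=4: → [8,16); WM=11
i=10 t=16 v=8: → [16,24); WM=13
i=11 t=19 v=2: → [16,24); WM=16; [8,16) fires=7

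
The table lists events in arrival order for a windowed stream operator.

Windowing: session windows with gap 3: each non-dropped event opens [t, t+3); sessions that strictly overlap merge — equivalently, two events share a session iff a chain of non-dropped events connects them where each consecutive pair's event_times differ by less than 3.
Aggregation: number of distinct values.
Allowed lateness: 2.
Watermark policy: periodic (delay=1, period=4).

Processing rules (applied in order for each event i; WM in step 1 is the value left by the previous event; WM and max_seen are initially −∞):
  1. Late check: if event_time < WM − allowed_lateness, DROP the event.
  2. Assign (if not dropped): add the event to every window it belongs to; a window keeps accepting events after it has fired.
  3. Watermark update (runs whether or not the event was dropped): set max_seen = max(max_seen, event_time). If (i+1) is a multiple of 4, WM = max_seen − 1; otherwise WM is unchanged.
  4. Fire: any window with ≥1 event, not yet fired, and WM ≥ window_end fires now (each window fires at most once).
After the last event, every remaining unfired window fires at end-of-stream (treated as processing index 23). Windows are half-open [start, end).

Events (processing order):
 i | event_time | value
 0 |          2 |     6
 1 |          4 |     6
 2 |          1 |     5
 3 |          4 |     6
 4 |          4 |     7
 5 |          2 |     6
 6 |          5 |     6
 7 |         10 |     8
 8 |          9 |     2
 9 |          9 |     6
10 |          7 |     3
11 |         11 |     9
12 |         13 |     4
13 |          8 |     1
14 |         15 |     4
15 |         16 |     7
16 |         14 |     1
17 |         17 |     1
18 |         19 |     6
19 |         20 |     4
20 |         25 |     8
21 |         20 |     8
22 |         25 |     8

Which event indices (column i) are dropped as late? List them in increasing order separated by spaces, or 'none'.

i=0 t=2 v=6: → [2,5); WM=−∞
i=1 t=4 v=6: → [2,7); WM=−∞
i=2 t=1 v=5: → [1,7); WM=−∞
i=3 t=4 v=6: → [1,7); WM=3
i=4 t=4 v=7: → [1,7); WM=3
i=5 t=2 v=6: → [1,7); WM=3
i=6 t=5 v=6: → [1,8); WM=3
i=7 t=10 v=8: → [10,13); WM=9
i=8 t=9 v=2: → [9,13); WM=9
i=9 t=9 v=6: → [9,13); WM=9
i=10 t=7 v=3: → [1,13); WM=9
i=11 t=11 v=9: → [1,14); WM=10
i=12 t=13 v=4: → [1,16); WM=10
i=13 t=8 v=1: → [1,16); WM=10
i=14 t=15 v=4: → [1,18); WM=10
i=15 t=16 v=7: → [1,19); WM=15
i=16 t=14 v=1: → [1,19); WM=15
i=17 t=17 v=1: → [1,20); WM=15
i=18 t=19 v=6: → [1,22); WM=15
i=19 t=20 v=4: → [1,23); WM=19
i=20 t=25 v=8: → [25,28); WM=19
i=21 t=20 v=8: → [1,23); WM=19
i=22 t=25 v=8: → [25,28); WM=19

none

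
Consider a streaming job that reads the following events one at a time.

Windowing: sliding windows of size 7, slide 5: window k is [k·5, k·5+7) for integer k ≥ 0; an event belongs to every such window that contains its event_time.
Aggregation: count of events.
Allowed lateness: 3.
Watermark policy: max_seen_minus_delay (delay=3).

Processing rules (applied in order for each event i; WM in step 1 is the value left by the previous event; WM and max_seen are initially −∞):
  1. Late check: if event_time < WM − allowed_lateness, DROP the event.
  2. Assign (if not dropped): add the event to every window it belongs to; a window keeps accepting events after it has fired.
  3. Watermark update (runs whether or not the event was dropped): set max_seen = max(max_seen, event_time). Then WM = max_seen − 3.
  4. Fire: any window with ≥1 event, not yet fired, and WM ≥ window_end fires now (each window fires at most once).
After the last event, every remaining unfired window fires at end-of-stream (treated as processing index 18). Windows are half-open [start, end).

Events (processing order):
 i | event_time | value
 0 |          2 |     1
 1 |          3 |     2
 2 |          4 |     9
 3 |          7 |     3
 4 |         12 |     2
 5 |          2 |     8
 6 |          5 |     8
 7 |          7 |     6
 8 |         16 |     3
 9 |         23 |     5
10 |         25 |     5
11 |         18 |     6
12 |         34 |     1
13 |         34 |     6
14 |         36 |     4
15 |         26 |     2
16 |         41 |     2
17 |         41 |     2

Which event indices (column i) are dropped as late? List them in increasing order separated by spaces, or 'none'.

i=0 t=2 v=1: → [0,7); WM=-1
i=1 t=3 v=2: → [0,7); WM=0
i=2 t=4 v=9: → [0,7); WM=1
i=3 t=7 v=3: → [5,12); WM=4
i=4 t=12 v=2: → [10,17); WM=9; [0,7) fires=3
i=5 t=2 v=8: DROP (t<9-3); WM=9
i=6 t=5 v=8: DROP (t<9-3); WM=9
i=7 t=7 v=6: → [5,12); WM=9
i=8 t=16 v=3: → [15,22),[10,17); WM=13; [5,12) fires=2
i=9 t=23 v=5: → [20,27); WM=20; [10,17) fires=2
i=10 t=25 v=5: → [25,32),[20,27); WM=22; [15,22) fires=1
i=11 t=18 v=6: DROP (t<22-3); WM=22
i=12 t=34 v=1: → [30,37); WM=31; [20,27) fires=2
i=13 t=34 v=6: → [30,37); WM=31
i=14 t=36 v=4: → [35,42),[30,37); WM=33; [25,32) fires=1
i=15 t=26 v=2: DROP (t<33-3); WM=33
i=16 t=41 v=2: → [40,47),[35,42); WM=38; [30,37) fires=3
i=17 t=41 v=2: → [40,47),[35,42); WM=38

5 6 11 15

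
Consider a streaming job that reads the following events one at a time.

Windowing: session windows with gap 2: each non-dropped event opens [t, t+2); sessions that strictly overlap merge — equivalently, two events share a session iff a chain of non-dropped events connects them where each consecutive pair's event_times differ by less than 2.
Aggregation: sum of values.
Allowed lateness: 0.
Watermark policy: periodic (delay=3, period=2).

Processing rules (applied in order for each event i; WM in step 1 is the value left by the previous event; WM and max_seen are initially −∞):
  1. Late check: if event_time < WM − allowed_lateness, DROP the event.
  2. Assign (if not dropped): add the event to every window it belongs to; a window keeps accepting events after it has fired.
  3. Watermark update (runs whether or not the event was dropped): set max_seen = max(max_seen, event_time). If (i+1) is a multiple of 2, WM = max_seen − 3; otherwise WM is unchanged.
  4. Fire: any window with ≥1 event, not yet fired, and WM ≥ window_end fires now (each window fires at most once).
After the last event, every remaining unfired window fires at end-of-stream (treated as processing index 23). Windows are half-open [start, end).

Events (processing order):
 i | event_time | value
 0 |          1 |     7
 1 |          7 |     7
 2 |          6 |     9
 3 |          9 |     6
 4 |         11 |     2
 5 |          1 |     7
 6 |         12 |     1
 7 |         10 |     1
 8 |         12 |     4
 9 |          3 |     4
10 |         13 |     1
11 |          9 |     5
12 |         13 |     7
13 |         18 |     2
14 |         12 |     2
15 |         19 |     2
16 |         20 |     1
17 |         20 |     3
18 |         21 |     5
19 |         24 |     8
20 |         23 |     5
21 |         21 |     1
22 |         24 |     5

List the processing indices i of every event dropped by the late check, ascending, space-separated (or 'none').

5 9 14

i=0 t=1 v=7: → [1,3); WM=−∞
i=1 t=7 v=7: → [7,9); WM=4
i=2 t=6 v=9: → [6,9); WM=4
i=3 t=9 v=6: → [9,11); WM=6
i=4 t=11 v=2: → [11,13); WM=6
i=5 t=1 v=7: DROP (t<6-0); WM=8
i=6 t=12 v=1: → [11,14); WM=8
i=7 t=10 v=1: → [9,14); WM=9
i=8 t=12 v=4: → [9,14); WM=9
i=9 t=3 v=4: DROP (t<9-0); WM=9
i=10 t=13 v=1: → [9,15); WM=9
i=11 t=9 v=5: → [9,15); WM=10
i=12 t=13 v=7: → [9,15); WM=10
i=13 t=18 v=2: → [18,20); WM=15
i=14 t=12 v=2: DROP (t<15-0); WM=15
i=15 t=19 v=2: → [18,21); WM=16
i=16 t=20 v=1: → [18,22); WM=16
i=17 t=20 v=3: → [18,22); WM=17
i=18 t=21 v=5: → [18,23); WM=17
i=19 t=24 v=8: → [24,26); WM=21
i=20 t=23 v=5: → [23,26); WM=21
i=21 t=21 v=1: → [18,23); WM=21
i=22 t=24 v=5: → [23,26); WM=21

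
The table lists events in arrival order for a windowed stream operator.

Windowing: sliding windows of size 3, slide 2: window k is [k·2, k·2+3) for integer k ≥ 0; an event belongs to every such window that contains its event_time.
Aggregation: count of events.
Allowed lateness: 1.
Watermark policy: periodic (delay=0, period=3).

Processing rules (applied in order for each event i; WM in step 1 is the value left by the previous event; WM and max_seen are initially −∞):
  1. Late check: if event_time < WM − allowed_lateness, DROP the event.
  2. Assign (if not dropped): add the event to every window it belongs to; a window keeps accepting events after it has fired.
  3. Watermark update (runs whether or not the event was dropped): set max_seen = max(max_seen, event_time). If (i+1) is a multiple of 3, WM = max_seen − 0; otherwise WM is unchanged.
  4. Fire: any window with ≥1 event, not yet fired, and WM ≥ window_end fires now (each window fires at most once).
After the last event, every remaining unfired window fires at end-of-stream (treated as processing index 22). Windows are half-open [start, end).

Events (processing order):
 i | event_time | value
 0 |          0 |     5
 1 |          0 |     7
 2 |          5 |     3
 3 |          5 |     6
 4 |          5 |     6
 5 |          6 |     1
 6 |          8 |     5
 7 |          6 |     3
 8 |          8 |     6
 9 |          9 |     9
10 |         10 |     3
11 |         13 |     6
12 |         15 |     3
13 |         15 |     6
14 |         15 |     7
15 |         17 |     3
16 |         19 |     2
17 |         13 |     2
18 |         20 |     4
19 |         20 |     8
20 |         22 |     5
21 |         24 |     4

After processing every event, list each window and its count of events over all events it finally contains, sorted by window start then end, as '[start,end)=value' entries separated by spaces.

[0,3)=2 [4,7)=5 [6,9)=4 [8,11)=4 [10,13)=1 [12,15)=1 [14,17)=3 [16,19)=1 [18,21)=3 [20,23)=3 [22,25)=2 [24,27)=1

i=0 t=0 v=5: → [0,3); WM=−∞
i=1 t=0 v=7: → [0,3); WM=−∞
i=2 t=5 v=3: → [4,7); WM=5; [0,3) fires=2
i=3 t=5 v=6: → [4,7); WM=5
i=4 t=5 v=6: → [4,7); WM=5
i=5 t=6 v=1: → [6,9),[4,7); WM=6
i=6 t=8 v=5: → [8,11),[6,9); WM=6
i=7 t=6 v=3: → [6,9),[4,7); WM=6
i=8 t=8 v=6: → [8,11),[6,9); WM=8; [4,7) fires=5
i=9 t=9 v=9: → [8,11); WM=8
i=10 t=10 v=3: → [10,13),[8,11); WM=8
i=11 t=13 v=6: → [12,15); WM=13; [6,9) fires=4 [8,11) fires=4 [10,13) fires=1
i=12 t=15 v=3: → [14,17); WM=13
i=13 t=15 v=6: → [14,17); WM=13
i=14 t=15 v=7: → [14,17); WM=15; [12,15) fires=1
i=15 t=17 v=3: → [16,19); WM=15
i=16 t=19 v=2: → [18,21); WM=15
i=17 t=13 v=2: DROP (t<15-1); WM=19; [14,17) fires=3 [16,19) fires=1
i=18 t=20 v=4: → [20,23),[18,21); WM=19
i=19 t=20 v=8: → [20,23),[18,21); WM=19
i=20 t=22 v=5: → [22,25),[20,23); WM=22; [18,21) fires=3
i=21 t=24 v=4: → [24,27),[22,25); WM=22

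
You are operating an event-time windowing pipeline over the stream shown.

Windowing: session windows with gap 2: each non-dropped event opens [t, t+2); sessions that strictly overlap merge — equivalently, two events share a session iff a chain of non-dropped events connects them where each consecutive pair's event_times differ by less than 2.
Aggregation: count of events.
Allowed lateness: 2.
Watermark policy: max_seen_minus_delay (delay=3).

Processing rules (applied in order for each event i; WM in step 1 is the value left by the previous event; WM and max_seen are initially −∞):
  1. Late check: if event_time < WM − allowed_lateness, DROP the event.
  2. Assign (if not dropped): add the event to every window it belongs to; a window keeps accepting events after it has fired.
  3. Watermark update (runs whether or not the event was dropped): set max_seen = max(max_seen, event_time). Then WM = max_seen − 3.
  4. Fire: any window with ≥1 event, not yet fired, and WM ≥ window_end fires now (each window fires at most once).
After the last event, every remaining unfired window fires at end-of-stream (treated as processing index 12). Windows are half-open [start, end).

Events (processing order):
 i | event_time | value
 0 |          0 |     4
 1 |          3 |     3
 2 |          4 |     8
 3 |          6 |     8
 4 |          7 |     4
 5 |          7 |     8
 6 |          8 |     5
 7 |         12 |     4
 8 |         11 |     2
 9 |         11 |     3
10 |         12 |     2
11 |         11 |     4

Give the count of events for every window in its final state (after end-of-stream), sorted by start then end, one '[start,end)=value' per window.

i=0 t=0 v=4: → [0,2); WM=-3
i=1 t=3 v=3: → [3,5); WM=0
i=2 t=4 v=8: → [3,6); WM=1
i=3 t=6 v=8: → [6,8); WM=3
i=4 t=7 v=4: → [6,9); WM=4
i=5 t=7 v=8: → [6,9); WM=4
i=6 t=8 v=5: → [6,10); WM=5
i=7 t=12 v=4: → [12,14); WM=9
i=8 t=11 v=2: → [11,14); WM=9
i=9 t=11 v=3: → [11,14); WM=9
i=10 t=12 v=2: → [11,14); WM=9
i=11 t=11 v=4: → [11,14); WM=9

[0,2)=1 [3,6)=2 [6,10)=4 [11,14)=5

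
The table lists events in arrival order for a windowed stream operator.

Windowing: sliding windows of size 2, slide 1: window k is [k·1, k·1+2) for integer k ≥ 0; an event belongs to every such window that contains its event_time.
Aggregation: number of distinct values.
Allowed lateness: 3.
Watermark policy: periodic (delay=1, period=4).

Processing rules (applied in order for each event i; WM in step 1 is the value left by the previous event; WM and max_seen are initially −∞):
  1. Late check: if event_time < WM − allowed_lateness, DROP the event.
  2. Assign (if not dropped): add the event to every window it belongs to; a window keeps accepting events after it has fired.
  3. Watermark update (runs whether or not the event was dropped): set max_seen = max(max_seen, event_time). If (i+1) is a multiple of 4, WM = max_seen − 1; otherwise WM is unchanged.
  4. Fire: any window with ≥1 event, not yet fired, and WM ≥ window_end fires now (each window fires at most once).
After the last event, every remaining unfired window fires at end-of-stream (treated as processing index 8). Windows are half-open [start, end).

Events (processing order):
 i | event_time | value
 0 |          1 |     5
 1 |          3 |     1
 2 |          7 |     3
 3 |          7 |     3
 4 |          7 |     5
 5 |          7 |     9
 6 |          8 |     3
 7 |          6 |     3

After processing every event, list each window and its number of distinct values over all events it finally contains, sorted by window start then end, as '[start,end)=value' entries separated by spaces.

i=0 t=1 v=5: → [1,3),[0,2); WM=−∞
i=1 t=3 v=1: → [3,5),[2,4); WM=−∞
i=2 t=7 v=3: → [7,9),[6,8); WM=−∞
i=3 t=7 v=3: → [7,9),[6,8); WM=6; [0,2) fires=1 [1,3) fires=1 [2,4) fires=1 [3,5) fires=1
i=4 t=7 v=5: → [7,9),[6,8); WM=6
i=5 t=7 v=9: → [7,9),[6,8); WM=6
i=6 t=8 v=3: → [8,10),[7,9); WM=6
i=7 t=6 v=3: → [6,8),[5,7); WM=7; [5,7) fires=1

[0,2)=1 [1,3)=1 [2,4)=1 [3,5)=1 [5,7)=1 [6,8)=3 [7,9)=3 [8,10)=1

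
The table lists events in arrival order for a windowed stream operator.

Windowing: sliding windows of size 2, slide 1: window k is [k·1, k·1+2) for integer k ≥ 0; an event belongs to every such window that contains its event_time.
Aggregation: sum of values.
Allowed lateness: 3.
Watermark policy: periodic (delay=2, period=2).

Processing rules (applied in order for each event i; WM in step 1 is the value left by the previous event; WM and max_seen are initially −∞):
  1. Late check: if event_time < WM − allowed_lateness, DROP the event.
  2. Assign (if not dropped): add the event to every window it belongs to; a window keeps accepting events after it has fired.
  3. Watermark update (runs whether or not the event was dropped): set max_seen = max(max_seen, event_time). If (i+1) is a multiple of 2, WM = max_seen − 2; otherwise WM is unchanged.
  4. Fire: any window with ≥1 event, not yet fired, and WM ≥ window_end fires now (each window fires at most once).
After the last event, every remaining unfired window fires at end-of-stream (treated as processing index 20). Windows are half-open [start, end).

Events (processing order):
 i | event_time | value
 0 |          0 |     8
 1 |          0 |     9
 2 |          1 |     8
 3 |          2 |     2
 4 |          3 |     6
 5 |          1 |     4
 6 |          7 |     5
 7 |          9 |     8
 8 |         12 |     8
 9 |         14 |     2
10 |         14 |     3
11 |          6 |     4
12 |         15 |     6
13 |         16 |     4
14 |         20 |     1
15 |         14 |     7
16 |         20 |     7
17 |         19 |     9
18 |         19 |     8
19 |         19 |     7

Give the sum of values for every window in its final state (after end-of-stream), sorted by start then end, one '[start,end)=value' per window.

i=0 t=0 v=8: → [0,2); WM=−∞
i=1 t=0 v=9: → [0,2); WM=-2
i=2 t=1 v=8: → [1,3),[0,2); WM=-2
i=3 t=2 v=2: → [2,4),[1,3); WM=0
i=4 t=3 v=6: → [3,5),[2,4); WM=0
i=5 t=1 v=4: → [1,3),[0,2); WM=1
i=6 t=7 v=5: → [7,9),[6,8); WM=1
i=7 t=9 v=8: → [9,11),[8,10); WM=7; [0,2) fires=29 [1,3) fires=14 [2,4) fires=8 [3,5) fires=6
i=8 t=12 v=8: → [12,14),[11,13); WM=7
i=9 t=14 v=2: → [14,16),[13,15); WM=12; [6,8) fires=5 [7,9) fires=5 [8,10) fires=8 [9,11) fires=8
i=10 t=14 v=3: → [14,16),[13,15); WM=12
i=11 t=6 v=4: DROP (t<12-3); WM=12
i=12 t=15 v=6: → [15,17),[14,16); WM=12
i=13 t=16 v=4: → [16,18),[15,17); WM=14; [11,13) fires=8 [12,14) fires=8
i=14 t=20 v=1: → [20,22),[19,21); WM=14
i=15 t=14 v=7: → [14,16),[13,15); WM=18; [13,15) fires=12 [14,16) fires=18 [15,17) fires=10 [16,18) fires=4
i=16 t=20 v=7: → [20,22),[19,21); WM=18
i=17 t=19 v=9: → [19,21),[18,20); WM=18
i=18 t=19 v=8: → [19,21),[18,20); WM=18
i=19 t=19 v=7: → [19,21),[18,20); WM=18

[0,2)=29 [1,3)=14 [2,4)=8 [3,5)=6 [6,8)=5 [7,9)=5 [8,10)=8 [9,11)=8 [11,13)=8 [12,14)=8 [13,15)=12 [14,16)=18 [15,17)=10 [16,18)=4 [18,20)=24 [19,21)=32 [20,22)=8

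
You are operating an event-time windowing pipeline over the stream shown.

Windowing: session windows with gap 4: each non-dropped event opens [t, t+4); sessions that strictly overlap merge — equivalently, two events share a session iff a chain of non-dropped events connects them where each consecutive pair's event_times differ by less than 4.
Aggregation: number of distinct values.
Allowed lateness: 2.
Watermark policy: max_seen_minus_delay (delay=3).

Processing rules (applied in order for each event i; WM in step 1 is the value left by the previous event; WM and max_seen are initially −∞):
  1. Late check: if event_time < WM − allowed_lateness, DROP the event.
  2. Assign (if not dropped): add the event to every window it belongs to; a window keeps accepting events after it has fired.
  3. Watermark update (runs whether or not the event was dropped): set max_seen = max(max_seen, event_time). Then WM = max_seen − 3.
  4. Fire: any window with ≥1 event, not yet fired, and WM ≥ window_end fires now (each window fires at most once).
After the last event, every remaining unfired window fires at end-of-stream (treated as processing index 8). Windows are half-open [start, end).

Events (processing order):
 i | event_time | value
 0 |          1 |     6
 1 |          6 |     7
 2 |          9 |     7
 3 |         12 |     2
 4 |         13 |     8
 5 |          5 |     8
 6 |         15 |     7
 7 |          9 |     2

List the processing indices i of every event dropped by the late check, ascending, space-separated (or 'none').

i=0 t=1 v=6: → [1,5); WM=-2
i=1 t=6 v=7: → [6,10); WM=3
i=2 t=9 v=7: → [6,13); WM=6
i=3 t=12 v=2: → [6,16); WM=9
i=4 t=13 v=8: → [6,17); WM=10
i=5 t=5 v=8: DROP (t<10-2); WM=10
i=6 t=15 v=7: → [6,19); WM=12
i=7 t=9 v=2: DROP (t<12-2); WM=12

5 7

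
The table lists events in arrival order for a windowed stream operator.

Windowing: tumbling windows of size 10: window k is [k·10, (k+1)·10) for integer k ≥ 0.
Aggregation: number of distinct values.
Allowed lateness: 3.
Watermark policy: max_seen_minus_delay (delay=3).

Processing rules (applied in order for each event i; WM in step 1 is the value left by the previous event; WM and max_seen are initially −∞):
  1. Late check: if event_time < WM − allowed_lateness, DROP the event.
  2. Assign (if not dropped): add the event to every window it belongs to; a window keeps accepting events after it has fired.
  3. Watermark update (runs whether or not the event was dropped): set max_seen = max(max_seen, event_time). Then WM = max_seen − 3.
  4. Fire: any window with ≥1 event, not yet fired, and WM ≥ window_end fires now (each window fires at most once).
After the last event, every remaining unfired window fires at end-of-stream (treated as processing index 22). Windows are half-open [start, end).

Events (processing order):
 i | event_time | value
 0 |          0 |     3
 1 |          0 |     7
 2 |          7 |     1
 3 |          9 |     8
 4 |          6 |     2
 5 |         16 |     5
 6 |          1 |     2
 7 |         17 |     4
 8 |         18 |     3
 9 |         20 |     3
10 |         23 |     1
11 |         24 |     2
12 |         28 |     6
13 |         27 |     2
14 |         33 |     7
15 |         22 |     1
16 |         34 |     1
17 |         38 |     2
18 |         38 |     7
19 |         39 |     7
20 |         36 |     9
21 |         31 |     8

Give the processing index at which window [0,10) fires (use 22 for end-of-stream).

5

i=0 t=0 v=3: → [0,10); WM=-3
i=1 t=0 v=7: → [0,10); WM=-3
i=2 t=7 v=1: → [0,10); WM=4
i=3 t=9 v=8: → [0,10); WM=6
i=4 t=6 v=2: → [0,10); WM=6
i=5 t=16 v=5: → [10,20); WM=13; [0,10) fires=5
i=6 t=1 v=2: DROP (t<13-3); WM=13
i=7 t=17 v=4: → [10,20); WM=14
i=8 t=18 v=3: → [10,20); WM=15
i=9 t=20 v=3: → [20,30); WM=17
i=10 t=23 v=1: → [20,30); WM=20; [10,20) fires=3
i=11 t=24 v=2: → [20,30); WM=21
i=12 t=28 v=6: → [20,30); WM=25
i=13 t=27 v=2: → [20,30); WM=25
i=14 t=33 v=7: → [30,40); WM=30; [20,30) fires=4
i=15 t=22 v=1: DROP (t<30-3); WM=30
i=16 t=34 v=1: → [30,40); WM=31
i=17 t=38 v=2: → [30,40); WM=35
i=18 t=38 v=7: → [30,40); WM=35
i=19 t=39 v=7: → [30,40); WM=36
i=20 t=36 v=9: → [30,40); WM=36
i=21 t=31 v=8: DROP (t<36-3); WM=36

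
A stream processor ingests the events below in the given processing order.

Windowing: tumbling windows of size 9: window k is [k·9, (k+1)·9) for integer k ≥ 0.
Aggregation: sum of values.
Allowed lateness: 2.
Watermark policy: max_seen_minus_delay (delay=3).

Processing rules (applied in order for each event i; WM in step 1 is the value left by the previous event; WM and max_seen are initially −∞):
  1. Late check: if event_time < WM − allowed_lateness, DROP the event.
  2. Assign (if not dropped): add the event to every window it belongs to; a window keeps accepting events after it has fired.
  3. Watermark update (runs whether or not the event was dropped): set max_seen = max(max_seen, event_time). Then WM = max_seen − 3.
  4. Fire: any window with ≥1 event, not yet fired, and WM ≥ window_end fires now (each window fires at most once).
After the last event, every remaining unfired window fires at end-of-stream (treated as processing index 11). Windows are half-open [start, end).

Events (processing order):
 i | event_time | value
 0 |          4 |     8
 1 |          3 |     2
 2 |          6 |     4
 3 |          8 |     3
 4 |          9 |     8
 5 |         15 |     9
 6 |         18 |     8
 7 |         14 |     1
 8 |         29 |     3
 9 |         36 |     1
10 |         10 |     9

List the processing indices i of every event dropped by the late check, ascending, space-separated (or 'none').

10

i=0 t=4 v=8: → [0,9); WM=1
i=1 t=3 v=2: → [0,9); WM=1
i=2 t=6 v=4: → [0,9); WM=3
i=3 t=8 v=3: → [0,9); WM=5
i=4 t=9 v=8: → [9,18); WM=6
i=5 t=15 v=9: → [9,18); WM=12; [0,9) fires=17
i=6 t=18 v=8: → [18,27); WM=15
i=7 t=14 v=1: → [9,18); WM=15
i=8 t=29 v=3: → [27,36); WM=26; [9,18) fires=18
i=9 t=36 v=1: → [36,45); WM=33; [18,27) fires=8
i=10 t=10 v=9: DROP (t<33-2); WM=33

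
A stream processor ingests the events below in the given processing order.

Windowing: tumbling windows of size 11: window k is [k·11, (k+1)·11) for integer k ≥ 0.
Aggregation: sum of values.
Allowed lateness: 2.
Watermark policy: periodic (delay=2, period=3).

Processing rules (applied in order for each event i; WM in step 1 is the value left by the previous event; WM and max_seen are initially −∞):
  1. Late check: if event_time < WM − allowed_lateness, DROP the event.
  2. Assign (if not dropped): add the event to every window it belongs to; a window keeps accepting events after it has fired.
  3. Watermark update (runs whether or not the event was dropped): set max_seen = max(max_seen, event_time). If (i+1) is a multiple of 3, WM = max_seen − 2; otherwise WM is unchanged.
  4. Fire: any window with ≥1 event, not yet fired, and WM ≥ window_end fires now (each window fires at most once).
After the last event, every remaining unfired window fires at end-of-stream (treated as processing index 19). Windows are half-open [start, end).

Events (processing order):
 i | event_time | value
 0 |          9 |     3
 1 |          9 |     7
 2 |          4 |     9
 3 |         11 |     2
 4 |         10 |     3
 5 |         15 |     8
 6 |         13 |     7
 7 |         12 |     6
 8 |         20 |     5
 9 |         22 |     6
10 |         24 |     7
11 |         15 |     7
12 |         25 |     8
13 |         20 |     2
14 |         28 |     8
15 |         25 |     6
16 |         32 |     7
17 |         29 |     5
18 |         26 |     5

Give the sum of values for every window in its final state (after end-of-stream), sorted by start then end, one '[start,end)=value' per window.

[0,11)=22 [11,22)=30 [22,33)=47

i=0 t=9 v=3: → [0,11); WM=−∞
i=1 t=9 v=7: → [0,11); WM=−∞
i=2 t=4 v=9: → [0,11); WM=7
i=3 t=11 v=2: → [11,22); WM=7
i=4 t=10 v=3: → [0,11); WM=7
i=5 t=15 v=8: → [11,22); WM=13; [0,11) fires=22
i=6 t=13 v=7: → [11,22); WM=13
i=7 t=12 v=6: → [11,22); WM=13
i=8 t=20 v=5: → [11,22); WM=18
i=9 t=22 v=6: → [22,33); WM=18
i=10 t=24 v=7: → [22,33); WM=18
i=11 t=15 v=7: DROP (t<18-2); WM=22; [11,22) fires=28
i=12 t=25 v=8: → [22,33); WM=22
i=13 t=20 v=2: → [11,22); WM=22
i=14 t=28 v=8: → [22,33); WM=26
i=15 t=25 v=6: → [22,33); WM=26
i=16 t=32 v=7: → [22,33); WM=26
i=17 t=29 v=5: → [22,33); WM=30
i=18 t=26 v=5: DROP (t<30-2); WM=30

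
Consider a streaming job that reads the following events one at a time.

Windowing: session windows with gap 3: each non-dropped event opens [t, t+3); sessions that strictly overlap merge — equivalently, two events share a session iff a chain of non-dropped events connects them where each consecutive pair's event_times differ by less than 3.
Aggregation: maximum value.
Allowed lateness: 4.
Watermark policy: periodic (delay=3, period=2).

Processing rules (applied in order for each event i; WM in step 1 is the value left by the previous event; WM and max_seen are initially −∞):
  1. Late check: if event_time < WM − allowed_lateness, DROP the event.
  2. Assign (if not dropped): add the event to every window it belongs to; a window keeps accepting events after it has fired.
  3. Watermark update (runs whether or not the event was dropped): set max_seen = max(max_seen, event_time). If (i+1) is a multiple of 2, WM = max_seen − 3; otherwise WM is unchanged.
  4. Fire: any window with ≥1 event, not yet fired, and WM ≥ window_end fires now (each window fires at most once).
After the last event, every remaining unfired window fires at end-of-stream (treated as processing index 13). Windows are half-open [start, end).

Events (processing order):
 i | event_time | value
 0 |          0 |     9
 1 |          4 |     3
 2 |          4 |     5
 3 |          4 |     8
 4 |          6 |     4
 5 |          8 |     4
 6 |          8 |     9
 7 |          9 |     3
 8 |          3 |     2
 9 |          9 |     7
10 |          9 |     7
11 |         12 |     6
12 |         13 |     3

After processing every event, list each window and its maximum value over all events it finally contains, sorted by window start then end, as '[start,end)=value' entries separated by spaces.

[0,3)=9 [3,12)=9 [12,16)=6

i=0 t=0 v=9: → [0,3); WM=−∞
i=1 t=4 v=3: → [4,7); WM=1
i=2 t=4 v=5: → [4,7); WM=1
i=3 t=4 v=8: → [4,7); WM=1
i=4 t=6 v=4: → [4,9); WM=1
i=5 t=8 v=4: → [4,11); WM=5
i=6 t=8 v=9: → [4,11); WM=5
i=7 t=9 v=3: → [4,12); WM=6
i=8 t=3 v=2: → [3,12); WM=6
i=9 t=9 v=7: → [3,12); WM=6
i=10 t=9 v=7: → [3,12); WM=6
i=11 t=12 v=6: → [12,15); WM=9
i=12 t=13 v=3: → [12,16); WM=9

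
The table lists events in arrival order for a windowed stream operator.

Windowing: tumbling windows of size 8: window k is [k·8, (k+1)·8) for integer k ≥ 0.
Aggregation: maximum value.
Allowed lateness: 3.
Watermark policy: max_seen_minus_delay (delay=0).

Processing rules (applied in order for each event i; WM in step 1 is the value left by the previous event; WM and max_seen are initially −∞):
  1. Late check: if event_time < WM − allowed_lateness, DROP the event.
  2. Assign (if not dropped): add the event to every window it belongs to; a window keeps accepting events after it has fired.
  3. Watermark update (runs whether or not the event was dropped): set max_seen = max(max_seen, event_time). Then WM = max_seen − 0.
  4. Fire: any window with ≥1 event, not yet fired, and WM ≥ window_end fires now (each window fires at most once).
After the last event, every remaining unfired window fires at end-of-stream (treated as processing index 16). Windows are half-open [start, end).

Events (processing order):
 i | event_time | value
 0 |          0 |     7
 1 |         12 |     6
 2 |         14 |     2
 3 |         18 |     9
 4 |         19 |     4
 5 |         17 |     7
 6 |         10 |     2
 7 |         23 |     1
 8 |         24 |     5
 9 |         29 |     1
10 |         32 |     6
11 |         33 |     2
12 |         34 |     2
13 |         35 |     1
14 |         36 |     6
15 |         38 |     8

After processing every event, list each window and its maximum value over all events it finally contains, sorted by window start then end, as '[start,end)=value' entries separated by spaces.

i=0 t=0 v=7: → [0,8); WM=0
i=1 t=12 v=6: → [8,16); WM=12; [0,8) fires=7
i=2 t=14 v=2: → [8,16); WM=14
i=3 t=18 v=9: → [16,24); WM=18; [8,16) fires=6
i=4 t=19 v=4: → [16,24); WM=19
i=5 t=17 v=7: → [16,24); WM=19
i=6 t=10 v=2: DROP (t<19-3); WM=19
i=7 t=23 v=1: → [16,24); WM=23
i=8 t=24 v=5: → [24,32); WM=24; [16,24) fires=9
i=9 t=29 v=1: → [24,32); WM=29
i=10 t=32 v=6: → [32,40); WM=32; [24,32) fires=5
i=11 t=33 v=2: → [32,40); WM=33
i=12 t=34 v=2: → [32,40); WM=34
i=13 t=35 v=1: → [32,40); WM=35
i=14 t=36 v=6: → [32,40); WM=36
i=15 t=38 v=8: → [32,40); WM=38

[0,8)=7 [8,16)=6 [16,24)=9 [24,32)=5 [32,40)=8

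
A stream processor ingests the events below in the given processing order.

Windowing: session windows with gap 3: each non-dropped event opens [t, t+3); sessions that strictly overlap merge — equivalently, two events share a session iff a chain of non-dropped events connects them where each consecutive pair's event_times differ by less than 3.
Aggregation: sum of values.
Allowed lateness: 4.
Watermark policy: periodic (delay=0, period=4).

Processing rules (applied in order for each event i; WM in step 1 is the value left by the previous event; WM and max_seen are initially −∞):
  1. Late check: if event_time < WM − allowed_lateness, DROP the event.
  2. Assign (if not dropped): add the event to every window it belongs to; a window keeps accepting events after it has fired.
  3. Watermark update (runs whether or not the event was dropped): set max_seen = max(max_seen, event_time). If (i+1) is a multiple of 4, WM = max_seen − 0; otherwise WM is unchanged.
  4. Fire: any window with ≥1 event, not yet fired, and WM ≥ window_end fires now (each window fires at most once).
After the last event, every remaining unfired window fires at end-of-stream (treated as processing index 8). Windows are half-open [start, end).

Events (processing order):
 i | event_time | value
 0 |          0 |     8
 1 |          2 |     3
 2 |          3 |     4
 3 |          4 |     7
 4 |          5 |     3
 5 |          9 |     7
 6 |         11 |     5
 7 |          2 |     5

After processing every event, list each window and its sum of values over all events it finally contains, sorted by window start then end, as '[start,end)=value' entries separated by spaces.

[0,8)=30 [9,14)=12

i=0 t=0 v=8: → [0,3); WM=−∞
i=1 t=2 v=3: → [0,5); WM=−∞
i=2 t=3 v=4: → [0,6); WM=−∞
i=3 t=4 v=7: → [0,7); WM=4
i=4 t=5 v=3: → [0,8); WM=4
i=5 t=9 v=7: → [9,12); WM=4
i=6 t=11 v=5: → [9,14); WM=4
i=7 t=2 v=5: → [0,8); WM=11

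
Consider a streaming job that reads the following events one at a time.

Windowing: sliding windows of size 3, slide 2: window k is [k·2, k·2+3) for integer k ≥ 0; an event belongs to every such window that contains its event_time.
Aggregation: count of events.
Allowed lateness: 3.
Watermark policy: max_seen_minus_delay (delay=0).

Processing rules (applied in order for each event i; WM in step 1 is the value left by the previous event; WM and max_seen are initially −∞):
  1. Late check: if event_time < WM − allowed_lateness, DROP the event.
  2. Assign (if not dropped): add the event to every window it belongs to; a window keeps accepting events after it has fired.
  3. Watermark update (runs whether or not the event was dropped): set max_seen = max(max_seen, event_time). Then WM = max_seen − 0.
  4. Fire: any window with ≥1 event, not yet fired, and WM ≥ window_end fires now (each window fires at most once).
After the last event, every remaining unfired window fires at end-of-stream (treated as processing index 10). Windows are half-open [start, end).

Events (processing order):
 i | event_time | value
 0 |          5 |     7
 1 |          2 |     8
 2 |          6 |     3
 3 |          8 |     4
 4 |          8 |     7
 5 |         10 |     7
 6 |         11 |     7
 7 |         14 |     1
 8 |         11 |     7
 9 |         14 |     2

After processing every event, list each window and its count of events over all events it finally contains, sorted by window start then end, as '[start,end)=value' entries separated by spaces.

i=0 t=5 v=7: → [4,7); WM=5
i=1 t=2 v=8: → [2,5),[0,3); WM=5; [0,3) fires=1 [2,5) fires=1
i=2 t=6 v=3: → [6,9),[4,7); WM=6
i=3 t=8 v=4: → [8,11),[6,9); WM=8; [4,7) fires=2
i=4 t=8 v=7: → [8,11),[6,9); WM=8
i=5 t=10 v=7: → [10,13),[8,11); WM=10; [6,9) fires=3
i=6 t=11 v=7: → [10,13); WM=11; [8,11) fires=3
i=7 t=14 v=1: → [14,17),[12,15); WM=14; [10,13) fires=2
i=8 t=11 v=7: → [10,13); WM=14
i=9 t=14 v=2: → [14,17),[12,15); WM=14

[0,3)=1 [2,5)=1 [4,7)=2 [6,9)=3 [8,11)=3 [10,13)=3 [12,15)=2 [14,17)=2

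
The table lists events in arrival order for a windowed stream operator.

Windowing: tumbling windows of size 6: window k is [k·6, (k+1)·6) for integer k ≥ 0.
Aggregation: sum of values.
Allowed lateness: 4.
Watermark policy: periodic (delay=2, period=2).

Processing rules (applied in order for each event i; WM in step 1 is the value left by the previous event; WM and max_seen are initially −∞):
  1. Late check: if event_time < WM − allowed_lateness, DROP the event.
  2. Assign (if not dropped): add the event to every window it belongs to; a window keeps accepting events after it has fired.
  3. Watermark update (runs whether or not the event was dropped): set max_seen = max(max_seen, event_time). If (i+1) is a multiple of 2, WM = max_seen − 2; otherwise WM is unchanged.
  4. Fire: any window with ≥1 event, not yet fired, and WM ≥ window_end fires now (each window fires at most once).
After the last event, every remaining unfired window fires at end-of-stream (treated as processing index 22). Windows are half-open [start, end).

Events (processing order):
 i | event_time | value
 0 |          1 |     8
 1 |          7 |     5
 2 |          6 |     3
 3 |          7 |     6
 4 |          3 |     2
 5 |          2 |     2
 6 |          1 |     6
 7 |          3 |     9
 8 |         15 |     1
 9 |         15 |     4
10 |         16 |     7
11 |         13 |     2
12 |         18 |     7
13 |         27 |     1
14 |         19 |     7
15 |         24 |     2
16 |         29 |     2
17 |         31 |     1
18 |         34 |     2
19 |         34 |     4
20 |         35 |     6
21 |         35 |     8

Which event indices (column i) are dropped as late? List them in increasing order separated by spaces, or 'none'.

i=0 t=1 v=8: → [0,6); WM=−∞
i=1 t=7 v=5: → [6,12); WM=5
i=2 t=6 v=3: → [6,12); WM=5
i=3 t=7 v=6: → [6,12); WM=5
i=4 t=3 v=2: → [0,6); WM=5
i=5 t=2 v=2: → [0,6); WM=5
i=6 t=1 v=6: → [0,6); WM=5
i=7 t=3 v=9: → [0,6); WM=5
i=8 t=15 v=1: → [12,18); WM=5
i=9 t=15 v=4: → [12,18); WM=13; [0,6) fires=27 [6,12) fires=14
i=10 t=16 v=7: → [12,18); WM=13
i=11 t=13 v=2: → [12,18); WM=14
i=12 t=18 v=7: → [18,24); WM=14
i=13 t=27 v=1: → [24,30); WM=25; [12,18) fires=14 [18,24) fires=7
i=14 t=19 v=7: DROP (t<25-4); WM=25
i=15 t=24 v=2: → [24,30); WM=25
i=16 t=29 v=2: → [24,30); WM=25
i=17 t=31 v=1: → [30,36); WM=29
i=18 t=34 v=2: → [30,36); WM=29
i=19 t=34 v=4: → [30,36); WM=32; [24,30) fires=5
i=20 t=35 v=6: → [30,36); WM=32
i=21 t=35 v=8: → [30,36); WM=33

14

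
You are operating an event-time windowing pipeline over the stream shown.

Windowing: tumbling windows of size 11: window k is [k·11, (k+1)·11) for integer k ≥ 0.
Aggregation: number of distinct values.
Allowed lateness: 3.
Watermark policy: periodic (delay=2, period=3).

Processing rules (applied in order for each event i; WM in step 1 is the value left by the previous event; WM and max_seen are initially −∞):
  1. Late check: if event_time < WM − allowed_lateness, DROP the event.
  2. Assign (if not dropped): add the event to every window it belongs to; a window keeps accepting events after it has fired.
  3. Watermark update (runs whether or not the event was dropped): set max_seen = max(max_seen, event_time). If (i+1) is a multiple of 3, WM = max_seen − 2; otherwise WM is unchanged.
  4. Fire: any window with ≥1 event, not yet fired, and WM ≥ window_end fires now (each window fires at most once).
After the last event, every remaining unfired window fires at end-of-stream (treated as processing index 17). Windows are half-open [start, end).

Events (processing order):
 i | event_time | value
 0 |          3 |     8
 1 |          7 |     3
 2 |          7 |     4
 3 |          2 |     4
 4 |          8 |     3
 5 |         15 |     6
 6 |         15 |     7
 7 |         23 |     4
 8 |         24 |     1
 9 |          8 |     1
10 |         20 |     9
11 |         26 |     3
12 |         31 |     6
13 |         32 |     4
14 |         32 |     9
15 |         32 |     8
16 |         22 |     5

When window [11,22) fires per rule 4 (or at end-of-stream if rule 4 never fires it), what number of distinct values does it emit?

i=0 t=3 v=8: → [0,11); WM=−∞
i=1 t=7 v=3: → [0,11); WM=−∞
i=2 t=7 v=4: → [0,11); WM=5
i=3 t=2 v=4: → [0,11); WM=5
i=4 t=8 v=3: → [0,11); WM=5
i=5 t=15 v=6: → [11,22); WM=13; [0,11) fires=3
i=6 t=15 v=7: → [11,22); WM=13
i=7 t=23 v=4: → [22,33); WM=13
i=8 t=24 v=1: → [22,33); WM=22; [11,22) fires=2
i=9 t=8 v=1: DROP (t<22-3); WM=22
i=10 t=20 v=9: → [11,22); WM=22
i=11 t=26 v=3: → [22,33); WM=24
i=12 t=31 v=6: → [22,33); WM=24
i=13 t=32 v=4: → [22,33); WM=24
i=14 t=32 v=9: → [22,33); WM=30
i=15 t=32 v=8: → [22,33); WM=30
i=16 t=22 v=5: DROP (t<30-3); WM=30

2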